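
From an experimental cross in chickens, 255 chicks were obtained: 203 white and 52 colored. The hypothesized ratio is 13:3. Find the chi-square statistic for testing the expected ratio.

Under the 13:3 hypothesis (Σ ratio = 16, N = 255):
  white: 255 × 13/16 = 207.1875
  colored: 255 × 3/16 = 47.8125
χ² = Σ (O − E)² / E
  white: (203 − 207.1875)² / 207.1875 = 0.0846
  colored: (52 − 47.8125)² / 47.8125 = 0.3667
χ² = 0.0846 + 0.3667 = 0.4513 ≈ 0.451

0.451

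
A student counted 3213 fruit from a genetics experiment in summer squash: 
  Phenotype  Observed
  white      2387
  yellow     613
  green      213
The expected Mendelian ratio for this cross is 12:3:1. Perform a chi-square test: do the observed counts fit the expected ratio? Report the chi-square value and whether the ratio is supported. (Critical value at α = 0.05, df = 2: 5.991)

Expected counts for N = 3213 under a 12:3:1 ratio (total parts = 16):
  white: 3213 × 12/16 = 2409.75
  yellow: 3213 × 3/16 = 602.4375
  green: 3213 × 1/16 = 200.8125
χ² = Σ (O − E)² / E
  white: (2387 − 2409.75)² / 2409.75 = 0.2148
  yellow: (613 − 602.4375)² / 602.4375 = 0.1852
  green: (213 − 200.8125)² / 200.8125 = 0.7397
χ² = 0.2148 + 0.1852 + 0.7397 = 1.1397 ≈ 1.140
Degrees of freedom = 3 − 1 = 2; critical value at α = 0.05 is 5.991.
Since 1.140 < 5.991, we fail to reject the null hypothesis — the data are consistent with the 12:3:1 ratio.

1.140; consistent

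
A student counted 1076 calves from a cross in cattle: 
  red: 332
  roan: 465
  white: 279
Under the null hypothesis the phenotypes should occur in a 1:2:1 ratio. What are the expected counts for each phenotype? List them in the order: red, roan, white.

Under the 1:2:1 hypothesis (Σ ratio = 4, N = 1076):
  red: 1076 × 1/4 = 269
  roan: 1076 × 2/4 = 538
  white: 1076 × 1/4 = 269

269, 538, 269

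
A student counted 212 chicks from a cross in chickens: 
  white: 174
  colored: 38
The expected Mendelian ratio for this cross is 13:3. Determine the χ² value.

0.095

Under the 13:3 hypothesis (Σ ratio = 16, N = 212):
  white: 212 × 13/16 = 172.25
  colored: 212 × 3/16 = 39.75
χ² = Σ (O − E)² / E
  white: (174 − 172.25)² / 172.25 = 0.0178
  colored: (38 − 39.75)² / 39.75 = 0.0770
χ² = 0.0178 + 0.0770 = 0.0948 ≈ 0.095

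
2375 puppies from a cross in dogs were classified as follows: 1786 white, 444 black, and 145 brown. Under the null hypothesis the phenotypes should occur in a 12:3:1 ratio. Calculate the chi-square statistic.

Expected counts for N = 2375 under a 12:3:1 ratio (total parts = 16):
  white: 2375 × 12/16 = 1781.25
  black: 2375 × 3/16 = 445.3125
  brown: 2375 × 1/16 = 148.4375
χ² = Σ (O − E)² / E
  white: (1786 − 1781.25)² / 1781.25 = 0.0127
  black: (444 − 445.3125)² / 445.3125 = 0.0039
  brown: (145 − 148.4375)² / 148.4375 = 0.0796
χ² = 0.0127 + 0.0039 + 0.0796 = 0.0962 ≈ 0.096

0.096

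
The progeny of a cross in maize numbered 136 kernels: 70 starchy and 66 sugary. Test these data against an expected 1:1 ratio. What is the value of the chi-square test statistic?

0.118

Total ratio parts = 2. Expected numbers out of 136:
  starchy: 136 × 1/2 = 68
  sugary: 136 × 1/2 = 68
χ² = Σ (O − E)² / E
  starchy: (70 − 68)² / 68 = 0.0588
  sugary: (66 − 68)² / 68 = 0.0588
χ² = 0.0588 + 0.0588 = 0.1176 ≈ 0.118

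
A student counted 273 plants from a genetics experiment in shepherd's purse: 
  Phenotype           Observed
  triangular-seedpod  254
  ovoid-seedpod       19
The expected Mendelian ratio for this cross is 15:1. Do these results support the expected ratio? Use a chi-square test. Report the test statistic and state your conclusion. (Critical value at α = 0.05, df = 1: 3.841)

Expected counts for N = 273 under a 15:1 ratio (total parts = 16):
  triangular-seedpod: 273 × 15/16 = 255.9375
  ovoid-seedpod: 273 × 1/16 = 17.0625
χ² = Σ (O − E)² / E
  triangular-seedpod: (254 − 255.9375)² / 255.9375 = 0.0147
  ovoid-seedpod: (19 − 17.0625)² / 17.0625 = 0.2200
χ² = 0.0147 + 0.2200 = 0.2347 ≈ 0.235
Degrees of freedom = 2 − 1 = 1; critical value at α = 0.05 is 3.841.
Since 0.235 < 3.841, we fail to reject the null hypothesis — the data are consistent with the 15:1 ratio.

0.235; consistent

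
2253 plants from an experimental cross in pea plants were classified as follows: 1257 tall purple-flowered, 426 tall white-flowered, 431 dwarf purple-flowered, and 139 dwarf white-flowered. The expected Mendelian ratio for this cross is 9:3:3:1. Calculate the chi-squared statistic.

The 9:3:3:1 ratio has 16 parts, so with N = 2253 the expected counts are:
  tall purple-flowered: 2253 × 9/16 = 1267.3125
  tall white-flowered: 2253 × 3/16 = 422.4375
  dwarf purple-flowered: 2253 × 3/16 = 422.4375
  dwarf white-flowered: 2253 × 1/16 = 140.8125
χ² = Σ (O − E)² / E
  tall purple-flowered: (1257 − 1267.3125)² / 1267.3125 = 0.0839
  tall white-flowered: (426 − 422.4375)² / 422.4375 = 0.0300
  dwarf purple-flowered: (431 − 422.4375)² / 422.4375 = 0.1736
  dwarf white-flowered: (139 − 140.8125)² / 140.8125 = 0.0233
χ² = 0.0839 + 0.0300 + 0.1736 + 0.0233 = 0.3108 ≈ 0.311

0.311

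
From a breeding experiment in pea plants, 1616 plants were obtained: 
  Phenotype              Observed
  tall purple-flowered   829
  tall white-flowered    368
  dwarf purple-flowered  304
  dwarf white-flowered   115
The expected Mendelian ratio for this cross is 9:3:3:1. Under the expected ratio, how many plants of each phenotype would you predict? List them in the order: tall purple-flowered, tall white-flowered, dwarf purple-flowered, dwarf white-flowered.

Under the 9:3:3:1 hypothesis (Σ ratio = 16, N = 1616):
  tall purple-flowered: 1616 × 9/16 = 909
  tall white-flowered: 1616 × 3/16 = 303
  dwarf purple-flowered: 1616 × 3/16 = 303
  dwarf white-flowered: 1616 × 1/16 = 101

909, 303, 303, 101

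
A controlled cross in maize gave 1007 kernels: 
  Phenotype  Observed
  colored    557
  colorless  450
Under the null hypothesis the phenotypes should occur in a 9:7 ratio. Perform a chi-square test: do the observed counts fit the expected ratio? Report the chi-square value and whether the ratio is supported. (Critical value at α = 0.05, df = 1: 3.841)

The 9:7 ratio has 16 parts, so with N = 1007 the expected counts are:
  colored: 1007 × 9/16 = 566.4375
  colorless: 1007 × 7/16 = 440.5625
χ² = Σ (O − E)² / E
  colored: (557 − 566.4375)² / 566.4375 = 0.1572
  colorless: (450 − 440.5625)² / 440.5625 = 0.2022
χ² = 0.1572 + 0.2022 = 0.3594 ≈ 0.359
Degrees of freedom = 2 − 1 = 1; critical value at α = 0.05 is 3.841.
Since 0.359 < 3.841, we fail to reject the null hypothesis — the data are consistent with the 9:7 ratio.

0.359; consistent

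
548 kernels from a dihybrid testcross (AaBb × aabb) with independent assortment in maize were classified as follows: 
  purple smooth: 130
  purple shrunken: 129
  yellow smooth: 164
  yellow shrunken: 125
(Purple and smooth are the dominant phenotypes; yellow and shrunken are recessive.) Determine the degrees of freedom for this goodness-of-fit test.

A dihybrid testcross with independent assortment gives a 1:1:1:1 ratio.
A goodness-of-fit test with 4 phenotype classes has df = 4 − 1 = 3.

3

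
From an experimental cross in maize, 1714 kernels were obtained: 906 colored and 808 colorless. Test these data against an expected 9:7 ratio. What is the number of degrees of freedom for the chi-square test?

A goodness-of-fit test with 2 phenotype classes has df = 2 − 1 = 1.

1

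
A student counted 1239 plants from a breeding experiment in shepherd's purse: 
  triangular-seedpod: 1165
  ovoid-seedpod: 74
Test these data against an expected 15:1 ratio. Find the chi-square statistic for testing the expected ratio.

Expected counts for N = 1239 under a 15:1 ratio (total parts = 16):
  triangular-seedpod: 1239 × 15/16 = 1161.5625
  ovoid-seedpod: 1239 × 1/16 = 77.4375
χ² = Σ (O − E)² / E
  triangular-seedpod: (1165 − 1161.5625)² / 1161.5625 = 0.0102
  ovoid-seedpod: (74 − 77.4375)² / 77.4375 = 0.1526
χ² = 0.0102 + 0.1526 = 0.1628 ≈ 0.163

0.163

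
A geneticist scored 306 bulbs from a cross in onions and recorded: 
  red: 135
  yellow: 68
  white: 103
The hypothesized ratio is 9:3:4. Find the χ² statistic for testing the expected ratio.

The 9:3:4 ratio has 16 parts, so with N = 306 the expected counts are:
  red: 306 × 9/16 = 172.125
  yellow: 306 × 3/16 = 57.375
  white: 306 × 4/16 = 76.5
χ² = Σ (O − E)² / E
  red: (135 − 172.125)² / 172.125 = 8.0074
  yellow: (68 − 57.375)² / 57.375 = 1.9676
  white: (103 − 76.5)² / 76.5 = 9.1797
χ² = 8.0074 + 1.9676 + 9.1797 = 19.1547 ≈ 19.155

19.155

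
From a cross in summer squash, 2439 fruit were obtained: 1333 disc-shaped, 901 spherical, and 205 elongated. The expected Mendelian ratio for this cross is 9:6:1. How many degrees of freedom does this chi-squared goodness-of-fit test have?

A goodness-of-fit test with 3 phenotype classes has df = 3 − 1 = 2.

2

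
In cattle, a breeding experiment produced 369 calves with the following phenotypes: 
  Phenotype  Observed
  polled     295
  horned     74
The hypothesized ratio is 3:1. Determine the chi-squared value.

The 3:1 ratio has 4 parts, so with N = 369 the expected counts are:
  polled: 369 × 3/4 = 276.75
  horned: 369 × 1/4 = 92.25
χ² = Σ (O − E)² / E
  polled: (295 − 276.75)² / 276.75 = 1.2035
  horned: (74 − 92.25)² / 92.25 = 3.6104
χ² = 1.2035 + 3.6104 = 4.8139 ≈ 4.814

4.814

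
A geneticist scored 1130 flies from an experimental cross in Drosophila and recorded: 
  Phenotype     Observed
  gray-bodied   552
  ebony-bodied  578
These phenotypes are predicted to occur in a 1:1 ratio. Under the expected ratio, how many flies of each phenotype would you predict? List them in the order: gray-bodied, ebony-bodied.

Total ratio parts = 2. Expected numbers out of 1130:
  gray-bodied: 1130 × 1/2 = 565
  ebony-bodied: 1130 × 1/2 = 565

565, 565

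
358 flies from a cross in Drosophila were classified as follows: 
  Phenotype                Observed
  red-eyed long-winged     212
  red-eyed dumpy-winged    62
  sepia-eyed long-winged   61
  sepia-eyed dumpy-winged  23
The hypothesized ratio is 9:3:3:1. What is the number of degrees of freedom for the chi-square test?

A goodness-of-fit test with 4 phenotype classes has df = 4 − 1 = 3.

3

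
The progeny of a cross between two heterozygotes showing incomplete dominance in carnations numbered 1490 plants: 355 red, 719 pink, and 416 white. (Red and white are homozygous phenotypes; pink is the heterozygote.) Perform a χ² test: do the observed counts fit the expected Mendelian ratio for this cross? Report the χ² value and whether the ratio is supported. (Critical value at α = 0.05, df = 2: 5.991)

With incomplete dominance, a heterozygote × heterozygote cross gives a 1:2:1 phenotypic ratio.
Under the 1:2:1 hypothesis (Σ ratio = 4, N = 1490):
  red: 1490 × 1/4 = 372.5
  pink: 1490 × 2/4 = 745
  white: 1490 × 1/4 = 372.5
χ² = Σ (O − E)² / E
  red: (355 − 372.5)² / 372.5 = 0.8221
  pink: (719 − 745)² / 745 = 0.9074
  white: (416 − 372.5)² / 372.5 = 5.0799
χ² = 0.8221 + 0.9074 + 5.0799 = 6.8094 ≈ 6.809
Degrees of freedom = 3 − 1 = 2; critical value at α = 0.05 is 5.991.
Since 6.809 > 5.991, we reject the null hypothesis — the data do not fit the 1:2:1 ratio.

6.809; not consistent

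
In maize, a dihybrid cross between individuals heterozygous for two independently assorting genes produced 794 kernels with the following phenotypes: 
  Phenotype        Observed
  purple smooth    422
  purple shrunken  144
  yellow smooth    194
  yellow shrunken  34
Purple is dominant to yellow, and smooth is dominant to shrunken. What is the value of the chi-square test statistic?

20.115

A dihybrid F₂ with independent assortment and complete dominance at both loci gives a 9:3:3:1 phenotypic ratio.
The 9:3:3:1 ratio has 16 parts, so with N = 794 the expected counts are:
  purple smooth: 794 × 9/16 = 446.625
  purple shrunken: 794 × 3/16 = 148.875
  yellow smooth: 794 × 3/16 = 148.875
  yellow shrunken: 794 × 1/16 = 49.625
χ² = Σ (O − E)² / E
  purple smooth: (422 − 446.625)² / 446.625 = 1.3577
  purple shrunken: (144 − 148.875)² / 148.875 = 0.1596
  yellow smooth: (194 − 148.875)² / 148.875 = 13.6777
  yellow shrunken: (34 − 49.625)² / 49.625 = 4.9197
χ² = 1.3577 + 0.1596 + 13.6777 + 4.9197 = 20.1147 ≈ 20.115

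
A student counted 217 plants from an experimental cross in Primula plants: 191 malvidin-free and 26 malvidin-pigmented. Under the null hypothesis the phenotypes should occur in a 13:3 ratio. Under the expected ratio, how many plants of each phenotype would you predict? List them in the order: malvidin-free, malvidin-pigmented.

Total ratio parts = 16. Expected numbers out of 217:
  malvidin-free: 217 × 13/16 = 176.3125
  malvidin-pigmented: 217 × 3/16 = 40.6875

176.3125, 40.6875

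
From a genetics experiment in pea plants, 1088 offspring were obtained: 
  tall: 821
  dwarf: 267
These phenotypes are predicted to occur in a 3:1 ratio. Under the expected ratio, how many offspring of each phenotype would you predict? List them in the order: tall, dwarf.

816, 272

Expected counts for N = 1088 under a 3:1 ratio (total parts = 4):
  tall: 1088 × 3/4 = 816
  dwarf: 1088 × 1/4 = 272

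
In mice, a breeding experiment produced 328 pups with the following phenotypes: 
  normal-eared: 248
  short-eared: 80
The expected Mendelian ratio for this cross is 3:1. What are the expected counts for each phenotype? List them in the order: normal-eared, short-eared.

246, 82

Total ratio parts = 4. Expected numbers out of 328:
  normal-eared: 328 × 3/4 = 246
  short-eared: 328 × 1/4 = 82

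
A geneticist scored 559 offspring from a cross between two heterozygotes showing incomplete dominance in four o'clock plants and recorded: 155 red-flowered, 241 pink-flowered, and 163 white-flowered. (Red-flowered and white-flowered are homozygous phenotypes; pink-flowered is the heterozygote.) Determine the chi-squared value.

10.835

With incomplete dominance, a heterozygote × heterozygote cross gives a 1:2:1 phenotypic ratio.
Total ratio parts = 4. Expected numbers out of 559:
  red-flowered: 559 × 1/4 = 139.75
  pink-flowered: 559 × 2/4 = 279.5
  white-flowered: 559 × 1/4 = 139.75
χ² = Σ (O − E)² / E
  red-flowered: (155 − 139.75)² / 139.75 = 1.6641
  pink-flowered: (241 − 279.5)² / 279.5 = 5.3032
  white-flowered: (163 − 139.75)² / 139.75 = 3.8681
χ² = 1.6641 + 5.3032 + 3.8681 = 10.8354 ≈ 10.835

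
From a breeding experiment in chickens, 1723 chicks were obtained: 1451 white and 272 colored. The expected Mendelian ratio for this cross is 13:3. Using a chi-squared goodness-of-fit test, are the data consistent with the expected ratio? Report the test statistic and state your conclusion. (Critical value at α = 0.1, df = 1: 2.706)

9.933; not consistent

Under the 13:3 hypothesis (Σ ratio = 16, N = 1723):
  white: 1723 × 13/16 = 1399.9375
  colored: 1723 × 3/16 = 323.0625
χ² = Σ (O − E)² / E
  white: (1451 − 1399.9375)² / 1399.9375 = 1.8625
  colored: (272 − 323.0625)² / 323.0625 = 8.0708
χ² = 1.8625 + 8.0708 = 9.9333 ≈ 9.933
Degrees of freedom = 2 − 1 = 1; critical value at α = 0.1 is 2.706.
Since 9.933 > 2.706, we reject the null hypothesis — the data do not fit the 13:3 ratio.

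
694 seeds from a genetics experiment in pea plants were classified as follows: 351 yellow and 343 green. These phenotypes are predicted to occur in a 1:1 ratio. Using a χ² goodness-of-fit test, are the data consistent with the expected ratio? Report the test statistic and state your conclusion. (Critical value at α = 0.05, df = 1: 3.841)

0.092; consistent

Expected counts for N = 694 under a 1:1 ratio (total parts = 2):
  yellow: 694 × 1/2 = 347
  green: 694 × 1/2 = 347
χ² = Σ (O − E)² / E
  yellow: (351 − 347)² / 347 = 0.0461
  green: (343 − 347)² / 347 = 0.0461
χ² = 0.0461 + 0.0461 = 0.0922 ≈ 0.092
Degrees of freedom = 2 − 1 = 1; critical value at α = 0.05 is 3.841.
Since 0.092 < 3.841, we fail to reject the null hypothesis — the data are consistent with the 1:1 ratio.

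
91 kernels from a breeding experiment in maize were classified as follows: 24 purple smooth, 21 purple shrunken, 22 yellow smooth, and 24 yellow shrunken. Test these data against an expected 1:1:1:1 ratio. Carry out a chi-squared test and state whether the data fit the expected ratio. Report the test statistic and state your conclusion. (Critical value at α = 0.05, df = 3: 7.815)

Expected counts for N = 91 under a 1:1:1:1 ratio (total parts = 4):
  purple smooth: 91 × 1/4 = 22.75
  purple shrunken: 91 × 1/4 = 22.75
  yellow smooth: 91 × 1/4 = 22.75
  yellow shrunken: 91 × 1/4 = 22.75
χ² = Σ (O − E)² / E
  purple smooth: (24 − 22.75)² / 22.75 = 0.0687
  purple shrunken: (21 − 22.75)² / 22.75 = 0.1346
  yellow smooth: (22 − 22.75)² / 22.75 = 0.0247
  yellow shrunken: (24 − 22.75)² / 22.75 = 0.0687
χ² = 0.0687 + 0.1346 + 0.0247 + 0.0687 = 0.2967 ≈ 0.297
Degrees of freedom = 4 − 1 = 3; critical value at α = 0.05 is 7.815.
Since 0.297 < 7.815, we fail to reject the null hypothesis — the data are consistent with the 1:1:1:1 ratio.

0.297; consistent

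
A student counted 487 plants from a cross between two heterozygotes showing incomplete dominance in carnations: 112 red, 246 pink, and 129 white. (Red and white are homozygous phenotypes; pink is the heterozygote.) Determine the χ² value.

1.238

With incomplete dominance, a heterozygote × heterozygote cross gives a 1:2:1 phenotypic ratio.
Total ratio parts = 4. Expected numbers out of 487:
  red: 487 × 1/4 = 121.75
  pink: 487 × 2/4 = 243.5
  white: 487 × 1/4 = 121.75
χ² = Σ (O − E)² / E
  red: (112 − 121.75)² / 121.75 = 0.7808
  pink: (246 − 243.5)² / 243.5 = 0.0257
  white: (129 − 121.75)² / 121.75 = 0.4317
χ² = 0.7808 + 0.0257 + 0.4317 = 1.2382 ≈ 1.238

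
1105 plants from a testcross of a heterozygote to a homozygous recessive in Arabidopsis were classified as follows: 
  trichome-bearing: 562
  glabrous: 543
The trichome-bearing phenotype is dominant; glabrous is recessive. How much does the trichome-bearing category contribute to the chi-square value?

A testcross of a heterozygote (Aa × aa) gives a 1:1 phenotypic ratio.
Under the 1:1 hypothesis (Σ ratio = 2, N = 1105):
  trichome-bearing: 1105 × 1/2 = 552.5
  glabrous: 1105 × 1/2 = 552.5
Contribution of trichome-bearing: (562 − 552.5)² / 552.5 = 0.1633

0.163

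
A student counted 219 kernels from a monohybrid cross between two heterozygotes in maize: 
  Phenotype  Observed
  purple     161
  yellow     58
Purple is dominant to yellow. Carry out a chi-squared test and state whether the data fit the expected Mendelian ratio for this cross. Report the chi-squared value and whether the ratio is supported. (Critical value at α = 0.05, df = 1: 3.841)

For a monohybrid cross between heterozygotes with complete dominance, the expected phenotypic ratio is 3:1.
Total ratio parts = 4. Expected numbers out of 219:
  purple: 219 × 3/4 = 164.25
  yellow: 219 × 1/4 = 54.75
χ² = Σ (O − E)² / E
  purple: (161 − 164.25)² / 164.25 = 0.0643
  yellow: (58 − 54.75)² / 54.75 = 0.1929
χ² = 0.0643 + 0.1929 = 0.2572 ≈ 0.257
Degrees of freedom = 2 − 1 = 1; critical value at α = 0.05 is 3.841.
Since 0.257 < 3.841, we fail to reject the null hypothesis — the data are consistent with the 3:1 ratio.

0.257; consistent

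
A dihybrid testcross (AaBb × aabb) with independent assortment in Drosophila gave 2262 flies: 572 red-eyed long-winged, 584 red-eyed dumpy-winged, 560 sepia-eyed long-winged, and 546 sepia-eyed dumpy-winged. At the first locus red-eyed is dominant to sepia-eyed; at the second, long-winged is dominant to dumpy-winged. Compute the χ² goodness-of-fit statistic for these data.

1.406

A dihybrid testcross with independent assortment gives a 1:1:1:1 ratio.
Under the 1:1:1:1 hypothesis (Σ ratio = 4, N = 2262):
  red-eyed long-winged: 2262 × 1/4 = 565.5
  red-eyed dumpy-winged: 2262 × 1/4 = 565.5
  sepia-eyed long-winged: 2262 × 1/4 = 565.5
  sepia-eyed dumpy-winged: 2262 × 1/4 = 565.5
χ² = Σ (O − E)² / E
  red-eyed long-winged: (572 − 565.5)² / 565.5 = 0.0747
  red-eyed dumpy-winged: (584 − 565.5)² / 565.5 = 0.6052
  sepia-eyed long-winged: (560 − 565.5)² / 565.5 = 0.0535
  sepia-eyed dumpy-winged: (546 − 565.5)² / 565.5 = 0.6724
χ² = 0.0747 + 0.6052 + 0.0535 + 0.6724 = 1.4058 ≈ 1.406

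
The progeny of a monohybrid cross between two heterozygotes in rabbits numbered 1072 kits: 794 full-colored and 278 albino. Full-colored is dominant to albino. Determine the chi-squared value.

0.498

For a monohybrid cross between heterozygotes with complete dominance, the expected phenotypic ratio is 3:1.
Total ratio parts = 4. Expected numbers out of 1072:
  full-colored: 1072 × 3/4 = 804
  albino: 1072 × 1/4 = 268
χ² = Σ (O − E)² / E
  full-colored: (794 − 804)² / 804 = 0.1244
  albino: (278 − 268)² / 268 = 0.3731
χ² = 0.1244 + 0.3731 = 0.4975 ≈ 0.498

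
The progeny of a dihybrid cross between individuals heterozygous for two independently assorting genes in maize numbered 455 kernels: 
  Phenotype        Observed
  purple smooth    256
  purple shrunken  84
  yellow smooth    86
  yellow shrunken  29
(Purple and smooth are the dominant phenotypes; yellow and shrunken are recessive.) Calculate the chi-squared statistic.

0.037

A dihybrid F₂ with independent assortment and complete dominance at both loci gives a 9:3:3:1 phenotypic ratio.
Expected counts for N = 455 under a 9:3:3:1 ratio (total parts = 16):
  purple smooth: 455 × 9/16 = 255.9375
  purple shrunken: 455 × 3/16 = 85.3125
  yellow smooth: 455 × 3/16 = 85.3125
  yellow shrunken: 455 × 1/16 = 28.4375
χ² = Σ (O − E)² / E
  purple smooth: (256 − 255.9375)² / 255.9375 = 0.0000
  purple shrunken: (84 − 85.3125)² / 85.3125 = 0.0202
  yellow smooth: (86 − 85.3125)² / 85.3125 = 0.0055
  yellow shrunken: (29 − 28.4375)² / 28.4375 = 0.0111
χ² = 0.0000 + 0.0202 + 0.0055 + 0.0111 = 0.0368 ≈ 0.037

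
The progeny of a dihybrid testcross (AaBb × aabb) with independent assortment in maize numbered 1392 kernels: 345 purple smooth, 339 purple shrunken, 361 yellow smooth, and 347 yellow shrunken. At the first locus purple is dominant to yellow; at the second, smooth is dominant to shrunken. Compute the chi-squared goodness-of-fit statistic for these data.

0.747

A dihybrid testcross with independent assortment gives a 1:1:1:1 ratio.
Under the 1:1:1:1 hypothesis (Σ ratio = 4, N = 1392):
  purple smooth: 1392 × 1/4 = 348
  purple shrunken: 1392 × 1/4 = 348
  yellow smooth: 1392 × 1/4 = 348
  yellow shrunken: 1392 × 1/4 = 348
χ² = Σ (O − E)² / E
  purple smooth: (345 − 348)² / 348 = 0.0259
  purple shrunken: (339 − 348)² / 348 = 0.2328
  yellow smooth: (361 − 348)² / 348 = 0.4856
  yellow shrunken: (347 − 348)² / 348 = 0.0029
χ² = 0.0259 + 0.2328 + 0.4856 + 0.0029 = 0.7472 ≈ 0.747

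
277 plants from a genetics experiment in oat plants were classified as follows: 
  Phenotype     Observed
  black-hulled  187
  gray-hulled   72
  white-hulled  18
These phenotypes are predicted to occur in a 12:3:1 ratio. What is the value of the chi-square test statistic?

The 12:3:1 ratio has 16 parts, so with N = 277 the expected counts are:
  black-hulled: 277 × 12/16 = 207.75
  gray-hulled: 277 × 3/16 = 51.9375
  white-hulled: 277 × 1/16 = 17.3125
χ² = Σ (O − E)² / E
  black-hulled: (187 − 207.75)² / 207.75 = 2.0725
  gray-hulled: (72 − 51.9375)² / 51.9375 = 7.7498
  white-hulled: (18 − 17.3125)² / 17.3125 = 0.0273
χ² = 2.0725 + 7.7498 + 0.0273 = 9.8496 ≈ 9.850

9.850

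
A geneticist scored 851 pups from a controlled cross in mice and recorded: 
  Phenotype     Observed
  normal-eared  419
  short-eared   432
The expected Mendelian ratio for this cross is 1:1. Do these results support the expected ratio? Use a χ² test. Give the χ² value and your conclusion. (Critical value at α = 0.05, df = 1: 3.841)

0.199; consistent

The 1:1 ratio has 2 parts, so with N = 851 the expected counts are:
  normal-eared: 851 × 1/2 = 425.5
  short-eared: 851 × 1/2 = 425.5
χ² = Σ (O − E)² / E
  normal-eared: (419 − 425.5)² / 425.5 = 0.0993
  short-eared: (432 − 425.5)² / 425.5 = 0.0993
χ² = 0.0993 + 0.0993 = 0.1986 ≈ 0.199
Degrees of freedom = 2 − 1 = 1; critical value at α = 0.05 is 3.841.
Since 0.199 < 3.841, we fail to reject the null hypothesis — the data are consistent with the 1:1 ratio.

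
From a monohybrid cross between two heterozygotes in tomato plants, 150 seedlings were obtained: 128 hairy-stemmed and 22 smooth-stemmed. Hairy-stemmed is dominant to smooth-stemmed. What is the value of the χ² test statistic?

For a monohybrid cross between heterozygotes with complete dominance, the expected phenotypic ratio is 3:1.
Total ratio parts = 4. Expected numbers out of 150:
  hairy-stemmed: 150 × 3/4 = 112.5
  smooth-stemmed: 150 × 1/4 = 37.5
χ² = Σ (O − E)² / E
  hairy-stemmed: (128 − 112.5)² / 112.5 = 2.1356
  smooth-stemmed: (22 − 37.5)² / 37.5 = 6.4067
χ² = 2.1356 + 6.4067 = 8.5423 ≈ 8.542

8.542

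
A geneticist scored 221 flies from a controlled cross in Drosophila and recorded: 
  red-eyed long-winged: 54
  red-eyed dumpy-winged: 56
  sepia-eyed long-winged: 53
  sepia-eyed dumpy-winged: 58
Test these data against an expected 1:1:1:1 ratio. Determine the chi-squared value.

0.267

Expected counts for N = 221 under a 1:1:1:1 ratio (total parts = 4):
  red-eyed long-winged: 221 × 1/4 = 55.25
  red-eyed dumpy-winged: 221 × 1/4 = 55.25
  sepia-eyed long-winged: 221 × 1/4 = 55.25
  sepia-eyed dumpy-winged: 221 × 1/4 = 55.25
χ² = Σ (O − E)² / E
  red-eyed long-winged: (54 − 55.25)² / 55.25 = 0.0283
  red-eyed dumpy-winged: (56 − 55.25)² / 55.25 = 0.0102
  sepia-eyed long-winged: (53 − 55.25)² / 55.25 = 0.0916
  sepia-eyed dumpy-winged: (58 − 55.25)² / 55.25 = 0.1369
χ² = 0.0283 + 0.0102 + 0.0916 + 0.1369 = 0.267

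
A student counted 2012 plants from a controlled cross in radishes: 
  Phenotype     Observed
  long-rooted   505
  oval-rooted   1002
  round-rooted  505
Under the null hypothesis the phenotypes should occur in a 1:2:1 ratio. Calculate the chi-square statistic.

Under the 1:2:1 hypothesis (Σ ratio = 4, N = 2012):
  long-rooted: 2012 × 1/4 = 503
  oval-rooted: 2012 × 2/4 = 1006
  round-rooted: 2012 × 1/4 = 503
χ² = Σ (O − E)² / E
  long-rooted: (505 − 503)² / 503 = 0.0080
  oval-rooted: (1002 − 1006)² / 1006 = 0.0159
  round-rooted: (505 − 503)² / 503 = 0.0080
χ² = 0.0080 + 0.0159 + 0.0080 = 0.0319 ≈ 0.032

0.032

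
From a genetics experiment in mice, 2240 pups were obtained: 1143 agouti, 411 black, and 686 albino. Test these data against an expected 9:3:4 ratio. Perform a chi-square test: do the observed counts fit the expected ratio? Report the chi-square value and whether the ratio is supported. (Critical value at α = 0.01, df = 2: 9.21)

The 9:3:4 ratio has 16 parts, so with N = 2240 the expected counts are:
  agouti: 2240 × 9/16 = 1260
  black: 2240 × 3/16 = 420
  albino: 2240 × 4/16 = 560
χ² = Σ (O − E)² / E
  agouti: (1143 − 1260)² / 1260 = 10.8643
  black: (411 − 420)² / 420 = 0.1929
  albino: (686 − 560)² / 560 = 28.3500
χ² = 10.8643 + 0.1929 + 28.3500 = 39.4072 ≈ 39.407
Degrees of freedom = 3 − 1 = 2; critical value at α = 0.01 is 9.21.
Since 39.407 > 9.21, we reject the null hypothesis — the data do not fit the 9:3:4 ratio.

39.407; not consistent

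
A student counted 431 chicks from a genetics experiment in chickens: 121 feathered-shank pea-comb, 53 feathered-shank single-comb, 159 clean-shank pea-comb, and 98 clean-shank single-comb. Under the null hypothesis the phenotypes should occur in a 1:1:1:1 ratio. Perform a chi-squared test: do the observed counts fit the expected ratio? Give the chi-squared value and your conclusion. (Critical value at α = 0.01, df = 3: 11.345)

54.708; not consistent

Expected counts for N = 431 under a 1:1:1:1 ratio (total parts = 4):
  feathered-shank pea-comb: 431 × 1/4 = 107.75
  feathered-shank single-comb: 431 × 1/4 = 107.75
  clean-shank pea-comb: 431 × 1/4 = 107.75
  clean-shank single-comb: 431 × 1/4 = 107.75
χ² = Σ (O − E)² / E
  feathered-shank pea-comb: (121 − 107.75)² / 107.75 = 1.6294
  feathered-shank single-comb: (53 − 107.75)² / 107.75 = 27.8196
  clean-shank pea-comb: (159 − 107.75)² / 107.75 = 24.3765
  clean-shank single-comb: (98 − 107.75)² / 107.75 = 0.8823
χ² = 1.6294 + 27.8196 + 24.3765 + 0.8823 = 54.7078 ≈ 54.708
Degrees of freedom = 4 − 1 = 3; critical value at α = 0.01 is 11.345.
Since 54.708 > 11.345, we reject the null hypothesis — the data do not fit the 1:1:1:1 ratio.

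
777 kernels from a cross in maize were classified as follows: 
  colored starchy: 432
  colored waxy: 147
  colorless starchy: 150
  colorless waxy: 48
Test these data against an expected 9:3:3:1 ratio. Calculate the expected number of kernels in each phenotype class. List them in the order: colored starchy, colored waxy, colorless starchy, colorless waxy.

The 9:3:3:1 ratio has 16 parts, so with N = 777 the expected counts are:
  colored starchy: 777 × 9/16 = 437.0625
  colored waxy: 777 × 3/16 = 145.6875
  colorless starchy: 777 × 3/16 = 145.6875
  colorless waxy: 777 × 1/16 = 48.5625

437.0625, 145.6875, 145.6875, 48.5625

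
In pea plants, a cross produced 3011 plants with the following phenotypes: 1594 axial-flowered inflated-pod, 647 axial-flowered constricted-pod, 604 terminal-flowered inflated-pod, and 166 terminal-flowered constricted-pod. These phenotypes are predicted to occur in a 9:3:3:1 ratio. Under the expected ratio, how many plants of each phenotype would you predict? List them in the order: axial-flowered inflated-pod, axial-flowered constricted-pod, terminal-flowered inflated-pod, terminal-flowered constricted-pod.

Under the 9:3:3:1 hypothesis (Σ ratio = 16, N = 3011):
  axial-flowered inflated-pod: 3011 × 9/16 = 1693.6875
  axial-flowered constricted-pod: 3011 × 3/16 = 564.5625
  terminal-flowered inflated-pod: 3011 × 3/16 = 564.5625
  terminal-flowered constricted-pod: 3011 × 1/16 = 188.1875

1693.6875, 564.5625, 564.5625, 188.1875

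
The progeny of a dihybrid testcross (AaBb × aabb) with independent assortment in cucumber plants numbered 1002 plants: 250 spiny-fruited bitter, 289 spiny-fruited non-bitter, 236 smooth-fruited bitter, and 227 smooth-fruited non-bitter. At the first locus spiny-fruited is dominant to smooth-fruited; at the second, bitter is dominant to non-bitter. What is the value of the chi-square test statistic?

8.962

A dihybrid testcross with independent assortment gives a 1:1:1:1 ratio.
Expected counts for N = 1002 under a 1:1:1:1 ratio (total parts = 4):
  spiny-fruited bitter: 1002 × 1/4 = 250.5
  spiny-fruited non-bitter: 1002 × 1/4 = 250.5
  smooth-fruited bitter: 1002 × 1/4 = 250.5
  smooth-fruited non-bitter: 1002 × 1/4 = 250.5
χ² = Σ (O − E)² / E
  spiny-fruited bitter: (250 − 250.5)² / 250.5 = 0.0010
  spiny-fruited non-bitter: (289 − 250.5)² / 250.5 = 5.9172
  smooth-fruited bitter: (236 − 250.5)² / 250.5 = 0.8393
  smooth-fruited non-bitter: (227 − 250.5)² / 250.5 = 2.2046
χ² = 0.0010 + 5.9172 + 0.8393 + 2.2046 = 8.9621 ≈ 8.962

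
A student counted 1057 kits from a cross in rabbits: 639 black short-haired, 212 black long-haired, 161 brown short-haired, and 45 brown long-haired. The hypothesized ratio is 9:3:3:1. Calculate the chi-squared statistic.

Under the 9:3:3:1 hypothesis (Σ ratio = 16, N = 1057):
  black short-haired: 1057 × 9/16 = 594.5625
  black long-haired: 1057 × 3/16 = 198.1875
  brown short-haired: 1057 × 3/16 = 198.1875
  brown long-haired: 1057 × 1/16 = 66.0625
χ² = Σ (O − E)² / E
  black short-haired: (639 − 594.5625)² / 594.5625 = 3.3213
  black long-haired: (212 − 198.1875)² / 198.1875 = 0.9626
  brown short-haired: (161 − 198.1875)² / 198.1875 = 6.9778
  brown long-haired: (45 − 66.0625)² / 66.0625 = 6.7153
χ² = 3.3213 + 0.9626 + 6.9778 + 6.7153 = 17.977

17.977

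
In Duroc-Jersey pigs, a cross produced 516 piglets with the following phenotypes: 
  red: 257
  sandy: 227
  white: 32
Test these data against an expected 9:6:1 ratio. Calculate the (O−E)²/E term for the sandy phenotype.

Under the 9:6:1 hypothesis (Σ ratio = 16, N = 516):
  red: 516 × 9/16 = 290.25
  sandy: 516 × 6/16 = 193.5
  white: 516 × 1/16 = 32.25
Contribution of sandy: (227 − 193.5)² / 193.5 = 5.7997

5.800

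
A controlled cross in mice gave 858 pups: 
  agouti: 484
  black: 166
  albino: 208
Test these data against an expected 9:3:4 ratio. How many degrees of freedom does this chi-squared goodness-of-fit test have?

A goodness-of-fit test with 3 phenotype classes has df = 3 − 1 = 2.

2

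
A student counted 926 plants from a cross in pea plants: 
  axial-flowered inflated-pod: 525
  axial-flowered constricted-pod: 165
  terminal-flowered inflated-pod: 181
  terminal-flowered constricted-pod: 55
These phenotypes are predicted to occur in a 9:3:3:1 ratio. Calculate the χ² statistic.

Expected counts for N = 926 under a 9:3:3:1 ratio (total parts = 16):
  axial-flowered inflated-pod: 926 × 9/16 = 520.875
  axial-flowered constricted-pod: 926 × 3/16 = 173.625
  terminal-flowered inflated-pod: 926 × 3/16 = 173.625
  terminal-flowered constricted-pod: 926 × 1/16 = 57.875
χ² = Σ (O − E)² / E
  axial-flowered inflated-pod: (525 − 520.875)² / 520.875 = 0.0327
  axial-flowered constricted-pod: (165 − 173.625)² / 173.625 = 0.4285
  terminal-flowered inflated-pod: (181 − 173.625)² / 173.625 = 0.3133
  terminal-flowered constricted-pod: (55 − 57.875)² / 57.875 = 0.1428
χ² = 0.0327 + 0.4285 + 0.3133 + 0.1428 = 0.9173 ≈ 0.917

0.917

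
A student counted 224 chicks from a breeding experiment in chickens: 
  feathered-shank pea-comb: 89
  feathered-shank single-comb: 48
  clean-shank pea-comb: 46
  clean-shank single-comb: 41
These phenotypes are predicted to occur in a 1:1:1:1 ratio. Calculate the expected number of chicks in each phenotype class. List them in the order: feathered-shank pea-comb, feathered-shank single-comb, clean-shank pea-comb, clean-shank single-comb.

The 1:1:1:1 ratio has 4 parts, so with N = 224 the expected counts are:
  feathered-shank pea-comb: 224 × 1/4 = 56
  feathered-shank single-comb: 224 × 1/4 = 56
  clean-shank pea-comb: 224 × 1/4 = 56
  clean-shank single-comb: 224 × 1/4 = 56

56, 56, 56, 56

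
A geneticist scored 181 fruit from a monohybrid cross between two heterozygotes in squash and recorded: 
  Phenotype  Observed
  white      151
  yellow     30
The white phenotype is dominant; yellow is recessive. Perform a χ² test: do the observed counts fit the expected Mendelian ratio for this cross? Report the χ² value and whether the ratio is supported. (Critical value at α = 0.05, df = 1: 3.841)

For a monohybrid cross between heterozygotes with complete dominance, the expected phenotypic ratio is 3:1.
The 3:1 ratio has 4 parts, so with N = 181 the expected counts are:
  white: 181 × 3/4 = 135.75
  yellow: 181 × 1/4 = 45.25
χ² = Σ (O − E)² / E
  white: (151 − 135.75)² / 135.75 = 1.7132
  yellow: (30 − 45.25)² / 45.25 = 5.1395
χ² = 1.7132 + 5.1395 = 6.8527 ≈ 6.853
Degrees of freedom = 2 − 1 = 1; critical value at α = 0.05 is 3.841.
Since 6.853 > 3.841, we reject the null hypothesis — the data do not fit the 3:1 ratio.

6.853; not consistent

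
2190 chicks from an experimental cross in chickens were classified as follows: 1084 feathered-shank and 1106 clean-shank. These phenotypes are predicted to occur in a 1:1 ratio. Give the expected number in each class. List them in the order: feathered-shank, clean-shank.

1095, 1095

Under the 1:1 hypothesis (Σ ratio = 2, N = 2190):
  feathered-shank: 2190 × 1/2 = 1095
  clean-shank: 2190 × 1/2 = 1095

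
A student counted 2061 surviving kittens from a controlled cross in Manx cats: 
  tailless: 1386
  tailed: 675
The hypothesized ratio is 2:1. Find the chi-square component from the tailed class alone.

The 2:1 ratio has 3 parts, so with N = 2061 the expected counts are:
  tailless: 2061 × 2/3 = 1374
  tailed: 2061 × 1/3 = 687
Contribution of tailed: (675 − 687)² / 687 = 0.2096

0.210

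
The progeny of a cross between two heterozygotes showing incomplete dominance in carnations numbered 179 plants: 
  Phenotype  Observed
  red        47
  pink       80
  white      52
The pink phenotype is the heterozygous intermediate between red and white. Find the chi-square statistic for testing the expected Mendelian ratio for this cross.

2.296

With incomplete dominance, a heterozygote × heterozygote cross gives a 1:2:1 phenotypic ratio.
Expected counts for N = 179 under a 1:2:1 ratio (total parts = 4):
  red: 179 × 1/4 = 44.75
  pink: 179 × 2/4 = 89.5
  white: 179 × 1/4 = 44.75
χ² = Σ (O − E)² / E
  red: (47 − 44.75)² / 44.75 = 0.1131
  pink: (80 − 89.5)² / 89.5 = 1.0084
  white: (52 − 44.75)² / 44.75 = 1.1746
χ² = 0.1131 + 1.0084 + 1.1746 = 2.2961 ≈ 2.296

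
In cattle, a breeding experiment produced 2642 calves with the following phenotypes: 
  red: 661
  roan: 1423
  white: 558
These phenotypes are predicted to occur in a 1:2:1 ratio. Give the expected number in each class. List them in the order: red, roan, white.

660.5, 1321, 660.5

The 1:2:1 ratio has 4 parts, so with N = 2642 the expected counts are:
  red: 2642 × 1/4 = 660.5
  roan: 2642 × 2/4 = 1321
  white: 2642 × 1/4 = 660.5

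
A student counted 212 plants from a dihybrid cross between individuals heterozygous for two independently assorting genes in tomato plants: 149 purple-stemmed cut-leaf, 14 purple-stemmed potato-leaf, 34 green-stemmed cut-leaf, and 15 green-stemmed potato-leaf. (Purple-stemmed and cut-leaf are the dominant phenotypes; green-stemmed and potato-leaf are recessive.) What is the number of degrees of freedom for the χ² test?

A dihybrid F₂ with independent assortment and complete dominance at both loci gives a 9:3:3:1 phenotypic ratio.
A goodness-of-fit test with 4 phenotype classes has df = 4 − 1 = 3.

3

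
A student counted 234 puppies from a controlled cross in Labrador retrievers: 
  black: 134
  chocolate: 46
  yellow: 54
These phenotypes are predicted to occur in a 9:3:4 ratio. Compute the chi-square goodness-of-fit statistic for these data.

Expected counts for N = 234 under a 9:3:4 ratio (total parts = 16):
  black: 234 × 9/16 = 131.625
  chocolate: 234 × 3/16 = 43.875
  yellow: 234 × 4/16 = 58.5
χ² = Σ (O − E)² / E
  black: (134 − 131.625)² / 131.625 = 0.0429
  chocolate: (46 − 43.875)² / 43.875 = 0.1029
  yellow: (54 − 58.5)² / 58.5 = 0.3462
χ² = 0.0429 + 0.1029 + 0.3462 = 0.492

0.492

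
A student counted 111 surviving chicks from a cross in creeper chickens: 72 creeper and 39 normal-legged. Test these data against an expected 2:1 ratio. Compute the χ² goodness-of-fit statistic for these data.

Under the 2:1 hypothesis (Σ ratio = 3, N = 111):
  creeper: 111 × 2/3 = 74
  normal-legged: 111 × 1/3 = 37
χ² = Σ (O − E)² / E
  creeper: (72 − 74)² / 74 = 0.0541
  normal-legged: (39 − 37)² / 37 = 0.1081
χ² = 0.0541 + 0.1081 = 0.1622 ≈ 0.162

0.162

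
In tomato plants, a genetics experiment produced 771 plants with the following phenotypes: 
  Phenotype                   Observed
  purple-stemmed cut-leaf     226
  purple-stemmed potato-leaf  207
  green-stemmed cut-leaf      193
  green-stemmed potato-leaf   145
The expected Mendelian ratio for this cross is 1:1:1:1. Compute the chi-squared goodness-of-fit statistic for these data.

The 1:1:1:1 ratio has 4 parts, so with N = 771 the expected counts are:
  purple-stemmed cut-leaf: 771 × 1/4 = 192.75
  purple-stemmed potato-leaf: 771 × 1/4 = 192.75
  green-stemmed cut-leaf: 771 × 1/4 = 192.75
  green-stemmed potato-leaf: 771 × 1/4 = 192.75
χ² = Σ (O − E)² / E
  purple-stemmed cut-leaf: (226 − 192.75)² / 192.75 = 5.7357
  purple-stemmed potato-leaf: (207 − 192.75)² / 192.75 = 1.0535
  green-stemmed cut-leaf: (193 − 192.75)² / 192.75 = 0.0003
  green-stemmed potato-leaf: (145 − 192.75)² / 192.75 = 11.8291
χ² = 5.7357 + 1.0535 + 0.0003 + 11.8291 = 18.6186 ≈ 18.619

18.619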